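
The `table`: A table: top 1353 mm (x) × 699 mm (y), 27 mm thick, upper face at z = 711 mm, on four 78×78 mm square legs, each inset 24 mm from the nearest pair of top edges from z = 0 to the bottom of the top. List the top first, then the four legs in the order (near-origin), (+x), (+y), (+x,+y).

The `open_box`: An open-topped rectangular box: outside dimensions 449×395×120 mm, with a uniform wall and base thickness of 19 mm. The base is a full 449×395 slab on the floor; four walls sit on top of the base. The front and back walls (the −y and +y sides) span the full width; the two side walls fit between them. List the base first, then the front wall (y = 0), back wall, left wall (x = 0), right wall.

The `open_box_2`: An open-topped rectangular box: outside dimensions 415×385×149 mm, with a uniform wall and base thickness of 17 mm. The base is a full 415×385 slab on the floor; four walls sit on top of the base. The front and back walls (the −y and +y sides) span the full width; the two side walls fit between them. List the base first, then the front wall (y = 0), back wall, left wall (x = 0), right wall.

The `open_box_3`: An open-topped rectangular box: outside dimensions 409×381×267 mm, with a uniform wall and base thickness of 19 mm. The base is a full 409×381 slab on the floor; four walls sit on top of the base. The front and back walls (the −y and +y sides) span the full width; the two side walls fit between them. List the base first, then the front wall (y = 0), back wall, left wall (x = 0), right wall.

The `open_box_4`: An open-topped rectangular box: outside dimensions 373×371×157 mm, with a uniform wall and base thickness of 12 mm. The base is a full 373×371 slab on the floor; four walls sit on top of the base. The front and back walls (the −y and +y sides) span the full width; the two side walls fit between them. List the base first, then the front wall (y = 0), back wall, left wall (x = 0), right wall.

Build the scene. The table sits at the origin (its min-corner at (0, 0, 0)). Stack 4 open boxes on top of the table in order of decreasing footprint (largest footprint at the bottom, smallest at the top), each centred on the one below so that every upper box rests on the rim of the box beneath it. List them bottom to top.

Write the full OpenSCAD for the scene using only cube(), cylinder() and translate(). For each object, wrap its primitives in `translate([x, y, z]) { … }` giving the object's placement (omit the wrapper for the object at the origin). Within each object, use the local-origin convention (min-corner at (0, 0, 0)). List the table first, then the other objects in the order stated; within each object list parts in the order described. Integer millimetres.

translate([0, 0, 684]) cube([1353, 699, 27]);
translate([24, 24, 0]) cube([78, 78, 684]);
translate([1251, 24, 0]) cube([78, 78, 684]);
translate([24, 597, 0]) cube([78, 78, 684]);
translate([1251, 597, 0]) cube([78, 78, 684]);
translate([452, 152, 711]) {
  cube([449, 395, 19]);
  translate([0, 0, 19]) cube([449, 19, 101]);
  translate([0, 376, 19]) cube([449, 19, 101]);
  translate([0, 19, 19]) cube([19, 357, 101]);
  translate([430, 19, 19]) cube([19, 357, 101]);
}
translate([469, 157, 831]) {
  cube([415, 385, 17]);
  translate([0, 0, 17]) cube([415, 17, 132]);
  translate([0, 368, 17]) cube([415, 17, 132]);
  translate([0, 17, 17]) cube([17, 351, 132]);
  translate([398, 17, 17]) cube([17, 351, 132]);
}
translate([472, 159, 980]) {
  cube([409, 381, 19]);
  translate([0, 0, 19]) cube([409, 19, 248]);
  translate([0, 362, 19]) cube([409, 19, 248]);
  translate([0, 19, 19]) cube([19, 343, 248]);
  translate([390, 19, 19]) cube([19, 343, 248]);
}
translate([490, 164, 1247]) {
  cube([373, 371, 12]);
  translate([0, 0, 12]) cube([373, 12, 145]);
  translate([0, 359, 12]) cube([373, 12, 145]);
  translate([0, 12, 12]) cube([12, 347, 145]);
  translate([361, 12, 12]) cube([12, 347, 145]);
}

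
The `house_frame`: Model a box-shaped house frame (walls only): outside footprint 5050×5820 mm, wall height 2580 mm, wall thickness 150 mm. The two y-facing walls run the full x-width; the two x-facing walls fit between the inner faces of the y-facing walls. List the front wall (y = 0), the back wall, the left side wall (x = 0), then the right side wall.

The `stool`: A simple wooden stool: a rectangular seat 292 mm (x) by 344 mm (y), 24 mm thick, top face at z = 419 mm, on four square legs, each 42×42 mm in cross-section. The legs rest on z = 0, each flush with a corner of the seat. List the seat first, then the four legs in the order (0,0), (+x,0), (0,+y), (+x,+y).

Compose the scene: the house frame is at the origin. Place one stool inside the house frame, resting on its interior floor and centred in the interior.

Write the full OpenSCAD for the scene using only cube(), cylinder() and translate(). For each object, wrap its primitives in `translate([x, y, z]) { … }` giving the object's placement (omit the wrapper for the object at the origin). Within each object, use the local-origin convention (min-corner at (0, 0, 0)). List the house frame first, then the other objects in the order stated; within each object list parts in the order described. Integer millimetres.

cube([5050, 150, 2580]);
translate([0, 5670, 0]) cube([5050, 150, 2580]);
translate([0, 150, 0]) cube([150, 5520, 2580]);
translate([4900, 150, 0]) cube([150, 5520, 2580]);
translate([2379, 2738, 0]) {
  translate([0, 0, 395]) cube([292, 344, 24]);
  cube([42, 42, 395]);
  translate([250, 0, 0]) cube([42, 42, 395]);
  translate([0, 302, 0]) cube([42, 42, 395]);
  translate([250, 302, 0]) cube([42, 42, 395]);
}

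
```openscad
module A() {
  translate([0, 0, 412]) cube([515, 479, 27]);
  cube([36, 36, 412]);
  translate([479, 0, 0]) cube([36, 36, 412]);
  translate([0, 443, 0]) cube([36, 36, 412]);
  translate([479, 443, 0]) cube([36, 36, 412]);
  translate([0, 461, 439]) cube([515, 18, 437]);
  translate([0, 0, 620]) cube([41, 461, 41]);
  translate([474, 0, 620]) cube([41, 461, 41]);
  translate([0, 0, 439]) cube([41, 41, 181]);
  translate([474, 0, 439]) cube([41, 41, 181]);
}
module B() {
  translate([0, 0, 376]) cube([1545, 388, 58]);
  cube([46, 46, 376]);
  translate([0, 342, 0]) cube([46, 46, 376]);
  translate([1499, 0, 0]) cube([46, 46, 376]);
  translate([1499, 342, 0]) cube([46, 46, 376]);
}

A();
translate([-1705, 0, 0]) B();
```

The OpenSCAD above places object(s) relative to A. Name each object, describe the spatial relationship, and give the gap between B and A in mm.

The bench's nearest face is 160 mm from the chair's −x face.

A is a chair. B is a bench. The bench is on the floor beside the chair on its −x side. The gap between the bench and the chair is 160 mm.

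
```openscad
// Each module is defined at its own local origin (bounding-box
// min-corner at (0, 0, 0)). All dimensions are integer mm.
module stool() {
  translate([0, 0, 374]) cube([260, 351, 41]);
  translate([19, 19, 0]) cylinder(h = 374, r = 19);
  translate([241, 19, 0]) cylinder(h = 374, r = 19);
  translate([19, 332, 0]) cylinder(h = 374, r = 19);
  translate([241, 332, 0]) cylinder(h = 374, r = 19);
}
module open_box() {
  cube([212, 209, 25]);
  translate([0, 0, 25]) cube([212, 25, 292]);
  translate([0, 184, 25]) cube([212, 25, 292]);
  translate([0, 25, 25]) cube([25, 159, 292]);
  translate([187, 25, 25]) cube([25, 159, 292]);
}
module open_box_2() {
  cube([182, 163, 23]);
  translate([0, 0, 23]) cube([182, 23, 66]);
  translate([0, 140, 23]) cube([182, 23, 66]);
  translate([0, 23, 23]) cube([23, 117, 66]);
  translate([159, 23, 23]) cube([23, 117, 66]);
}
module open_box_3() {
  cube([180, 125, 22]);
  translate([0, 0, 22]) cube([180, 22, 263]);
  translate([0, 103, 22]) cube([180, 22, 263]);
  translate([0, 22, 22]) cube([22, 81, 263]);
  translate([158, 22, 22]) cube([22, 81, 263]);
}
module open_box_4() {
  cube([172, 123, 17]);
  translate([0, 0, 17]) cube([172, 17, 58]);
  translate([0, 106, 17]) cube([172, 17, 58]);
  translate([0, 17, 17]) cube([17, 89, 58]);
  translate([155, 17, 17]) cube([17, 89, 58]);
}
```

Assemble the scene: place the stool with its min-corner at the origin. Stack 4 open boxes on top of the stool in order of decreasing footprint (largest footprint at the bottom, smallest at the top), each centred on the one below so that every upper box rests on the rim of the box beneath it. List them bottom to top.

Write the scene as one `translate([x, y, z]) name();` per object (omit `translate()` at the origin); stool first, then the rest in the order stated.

stool();
translate([24, 71, 415]) open_box();
translate([39, 94, 732]) open_box_2();
translate([40, 113, 821]) open_box_3();
translate([44, 114, 1106]) open_box_4();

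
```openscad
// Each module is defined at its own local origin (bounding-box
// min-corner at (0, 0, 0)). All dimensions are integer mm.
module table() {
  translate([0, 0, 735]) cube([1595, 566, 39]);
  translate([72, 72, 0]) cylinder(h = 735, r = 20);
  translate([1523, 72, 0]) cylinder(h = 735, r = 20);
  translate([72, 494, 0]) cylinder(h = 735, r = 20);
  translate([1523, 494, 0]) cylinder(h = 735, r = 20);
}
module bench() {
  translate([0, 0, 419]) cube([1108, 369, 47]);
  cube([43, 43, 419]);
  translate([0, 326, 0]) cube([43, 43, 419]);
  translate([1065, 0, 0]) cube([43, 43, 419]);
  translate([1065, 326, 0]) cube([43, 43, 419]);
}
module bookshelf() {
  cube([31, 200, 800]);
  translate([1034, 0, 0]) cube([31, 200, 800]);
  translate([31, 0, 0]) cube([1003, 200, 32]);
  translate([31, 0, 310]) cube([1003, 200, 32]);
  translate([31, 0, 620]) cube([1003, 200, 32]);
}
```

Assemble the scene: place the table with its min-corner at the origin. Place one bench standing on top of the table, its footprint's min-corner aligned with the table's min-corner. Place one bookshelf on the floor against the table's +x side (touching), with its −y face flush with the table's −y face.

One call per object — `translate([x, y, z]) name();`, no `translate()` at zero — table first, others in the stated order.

table();
translate([0, 0, 774]) bench();
translate([1595, 0, 0]) bookshelf();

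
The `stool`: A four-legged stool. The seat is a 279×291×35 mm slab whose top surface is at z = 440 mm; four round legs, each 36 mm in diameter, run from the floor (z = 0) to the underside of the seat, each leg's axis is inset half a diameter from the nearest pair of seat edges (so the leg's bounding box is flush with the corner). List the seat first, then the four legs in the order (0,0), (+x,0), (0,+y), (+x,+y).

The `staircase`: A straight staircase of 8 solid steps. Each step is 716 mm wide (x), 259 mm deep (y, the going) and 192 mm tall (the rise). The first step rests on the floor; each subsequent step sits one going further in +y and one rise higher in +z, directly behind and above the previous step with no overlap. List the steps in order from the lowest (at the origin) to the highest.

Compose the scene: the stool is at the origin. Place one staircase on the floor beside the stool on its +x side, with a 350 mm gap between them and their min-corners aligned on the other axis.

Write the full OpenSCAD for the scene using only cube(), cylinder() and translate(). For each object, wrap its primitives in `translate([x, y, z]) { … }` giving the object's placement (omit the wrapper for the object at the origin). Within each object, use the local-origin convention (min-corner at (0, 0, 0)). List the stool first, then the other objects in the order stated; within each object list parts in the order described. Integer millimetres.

translate([0, 0, 405]) cube([279, 291, 35]);
translate([18, 18, 0]) cylinder(h = 405, r = 18);
translate([261, 18, 0]) cylinder(h = 405, r = 18);
translate([18, 273, 0]) cylinder(h = 405, r = 18);
translate([261, 273, 0]) cylinder(h = 405, r = 18);
translate([629, 0, 0]) {
  cube([716, 259, 192]);
  translate([0, 259, 192]) cube([716, 259, 192]);
  translate([0, 518, 384]) cube([716, 259, 192]);
  translate([0, 777, 576]) cube([716, 259, 192]);
  translate([0, 1036, 768]) cube([716, 259, 192]);
  translate([0, 1295, 960]) cube([716, 259, 192]);
  translate([0, 1554, 1152]) cube([716, 259, 192]);
  translate([0, 1813, 1344]) cube([716, 259, 192]);
}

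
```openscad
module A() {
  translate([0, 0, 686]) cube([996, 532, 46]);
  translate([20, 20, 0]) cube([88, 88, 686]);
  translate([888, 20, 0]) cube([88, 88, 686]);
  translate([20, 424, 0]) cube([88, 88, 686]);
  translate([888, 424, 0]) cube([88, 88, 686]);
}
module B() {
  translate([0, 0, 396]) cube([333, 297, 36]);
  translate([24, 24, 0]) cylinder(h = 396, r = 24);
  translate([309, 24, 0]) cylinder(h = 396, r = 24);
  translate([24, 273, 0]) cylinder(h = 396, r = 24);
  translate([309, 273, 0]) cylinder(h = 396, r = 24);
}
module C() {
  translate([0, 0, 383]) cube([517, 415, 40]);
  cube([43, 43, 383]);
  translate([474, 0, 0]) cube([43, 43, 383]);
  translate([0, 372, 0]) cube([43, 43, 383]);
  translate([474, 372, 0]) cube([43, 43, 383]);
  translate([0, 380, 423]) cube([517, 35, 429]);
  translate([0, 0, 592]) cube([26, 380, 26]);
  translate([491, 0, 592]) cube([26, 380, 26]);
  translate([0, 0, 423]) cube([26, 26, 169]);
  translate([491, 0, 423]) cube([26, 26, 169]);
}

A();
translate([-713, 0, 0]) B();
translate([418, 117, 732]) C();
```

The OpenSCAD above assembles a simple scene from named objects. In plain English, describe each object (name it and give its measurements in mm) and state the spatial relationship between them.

A is a rectangular dining table. The top is 996×532×46 mm with its upper surface at z = 732 mm. It stands on four 88×88 mm square legs, each inset 20 mm from the nearest pair of top edges, running from the floor to the underside of the top.

B is a simple wooden stool: a rectangular seat 333 mm (x) by 297 mm (y), 36 mm thick, top face at z = 432 mm, on four round legs, each 48 mm in diameter. The legs rest on z = 0, each leg's axis is inset half a diameter from the nearest pair of seat edges (so the leg's bounding box is flush with the corner).

C is a chair. The seat is a 517×415×40 mm slab with its top at z = 423 mm, on four 43×43 mm corner legs (flush with the seat edges, standing on z = 0). A flat backrest 35 mm thick, 429 mm tall, spans the full seat width and rises from the seat top along its +y edge, rear face flush with the rear of the seat. Two armrests of 26×26 mm section run along each side from the seat's front edge to the front of the backrest, top faces 195 mm above the seat top and outer faces flush with the seat's x-edges; a 26×26 mm post under the front of each armrest stands on the seat at the front corner.

The stool is on the floor beside the table on its −x side. The chair is on top of the table.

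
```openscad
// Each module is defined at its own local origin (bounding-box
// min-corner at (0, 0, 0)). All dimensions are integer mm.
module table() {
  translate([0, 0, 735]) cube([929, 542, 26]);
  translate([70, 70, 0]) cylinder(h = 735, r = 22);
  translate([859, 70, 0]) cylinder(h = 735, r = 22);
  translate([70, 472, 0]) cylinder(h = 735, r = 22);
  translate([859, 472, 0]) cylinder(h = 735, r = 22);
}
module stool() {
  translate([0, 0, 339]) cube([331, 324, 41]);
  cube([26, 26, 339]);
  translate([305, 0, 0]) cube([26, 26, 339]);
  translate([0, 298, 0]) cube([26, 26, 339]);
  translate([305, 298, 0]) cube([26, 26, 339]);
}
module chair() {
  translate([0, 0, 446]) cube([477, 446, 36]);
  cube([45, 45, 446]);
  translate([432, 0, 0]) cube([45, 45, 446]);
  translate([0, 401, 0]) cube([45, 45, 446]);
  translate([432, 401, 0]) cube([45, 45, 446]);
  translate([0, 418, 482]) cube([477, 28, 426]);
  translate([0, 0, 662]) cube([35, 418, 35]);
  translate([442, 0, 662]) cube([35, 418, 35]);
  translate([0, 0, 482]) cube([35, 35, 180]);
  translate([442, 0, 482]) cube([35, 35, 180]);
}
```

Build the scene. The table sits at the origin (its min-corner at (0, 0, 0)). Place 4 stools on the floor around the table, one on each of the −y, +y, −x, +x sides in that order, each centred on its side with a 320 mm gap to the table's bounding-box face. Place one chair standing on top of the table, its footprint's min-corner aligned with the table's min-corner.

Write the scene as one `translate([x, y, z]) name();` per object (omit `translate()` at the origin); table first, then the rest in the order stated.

table();
translate([299, -644, 0]) stool();
translate([299, 862, 0]) stool();
translate([-651, 109, 0]) stool();
translate([1249, 109, 0]) stool();
translate([0, 0, 761]) chair();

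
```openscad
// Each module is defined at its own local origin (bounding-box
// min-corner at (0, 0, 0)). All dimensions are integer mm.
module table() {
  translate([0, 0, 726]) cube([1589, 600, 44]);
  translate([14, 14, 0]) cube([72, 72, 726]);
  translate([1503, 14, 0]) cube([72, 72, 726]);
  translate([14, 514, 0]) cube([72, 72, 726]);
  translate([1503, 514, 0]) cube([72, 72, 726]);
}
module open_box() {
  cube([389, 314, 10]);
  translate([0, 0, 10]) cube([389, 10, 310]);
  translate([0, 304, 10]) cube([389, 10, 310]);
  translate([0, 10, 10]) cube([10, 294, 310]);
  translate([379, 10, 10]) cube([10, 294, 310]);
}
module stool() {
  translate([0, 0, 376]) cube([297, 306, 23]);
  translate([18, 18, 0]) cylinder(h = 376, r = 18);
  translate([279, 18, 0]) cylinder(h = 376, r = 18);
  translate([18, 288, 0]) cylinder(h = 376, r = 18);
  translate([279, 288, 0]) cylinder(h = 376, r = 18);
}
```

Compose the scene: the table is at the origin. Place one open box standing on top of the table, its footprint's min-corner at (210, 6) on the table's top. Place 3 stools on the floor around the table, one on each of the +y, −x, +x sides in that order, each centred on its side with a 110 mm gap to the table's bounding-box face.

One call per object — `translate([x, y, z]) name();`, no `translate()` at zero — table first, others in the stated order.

table();
translate([210, 6, 770]) open_box();
translate([646, 710, 0]) stool();
translate([-407, 147, 0]) stool();
translate([1699, 147, 0]) stool();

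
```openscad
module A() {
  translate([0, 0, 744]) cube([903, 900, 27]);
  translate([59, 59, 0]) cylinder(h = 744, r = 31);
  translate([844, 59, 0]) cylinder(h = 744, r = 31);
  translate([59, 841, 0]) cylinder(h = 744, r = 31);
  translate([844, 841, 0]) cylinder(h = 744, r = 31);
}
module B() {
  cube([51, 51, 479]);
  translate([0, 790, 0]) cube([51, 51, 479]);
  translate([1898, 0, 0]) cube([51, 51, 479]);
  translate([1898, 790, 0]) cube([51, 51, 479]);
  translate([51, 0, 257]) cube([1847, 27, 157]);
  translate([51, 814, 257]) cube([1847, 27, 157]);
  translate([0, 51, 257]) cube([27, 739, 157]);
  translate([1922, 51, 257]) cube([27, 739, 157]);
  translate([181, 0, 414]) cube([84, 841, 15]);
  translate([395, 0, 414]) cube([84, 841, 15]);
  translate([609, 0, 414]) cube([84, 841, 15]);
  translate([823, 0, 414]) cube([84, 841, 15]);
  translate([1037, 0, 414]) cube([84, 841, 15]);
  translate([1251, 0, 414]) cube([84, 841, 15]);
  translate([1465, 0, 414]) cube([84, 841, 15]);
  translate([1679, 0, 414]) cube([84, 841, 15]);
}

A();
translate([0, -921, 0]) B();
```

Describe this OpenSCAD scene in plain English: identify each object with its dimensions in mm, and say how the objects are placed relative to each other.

A is a rectangular dining table. The top is 903×900×27 mm with its upper surface at z = 771 mm. It stands on four round legs of 62 mm diameter, each leg's bounding box inset 28 mm from the nearest pair of top edges, running from the floor to the underside of the top.

B is a bed frame 1949 mm long (x) by 841 mm wide (y). Four 51×51 mm corner posts, 479 mm tall, at the corners of the footprint. Four rails of 27 mm thickness and 157 mm height run between adjacent posts with their undersides at z = 257 mm, their outer faces flush with the outside of the frame (the two x-running rails run between the posts' inner faces; the two y-running rails run between the posts' inner faces). 8 slats, each 84 mm wide (x) and 15 mm thick, lie across the top of the two x-running rails, running the full 841 mm width of the frame in y; the slats are evenly spaced along x between the inner faces of the end posts with equal gaps (rounded down to the nearest mm) at the −x end and between each pair — any rounding remainder accumulates at the +x end.

The bed frame is on the floor beside the table on its −y side.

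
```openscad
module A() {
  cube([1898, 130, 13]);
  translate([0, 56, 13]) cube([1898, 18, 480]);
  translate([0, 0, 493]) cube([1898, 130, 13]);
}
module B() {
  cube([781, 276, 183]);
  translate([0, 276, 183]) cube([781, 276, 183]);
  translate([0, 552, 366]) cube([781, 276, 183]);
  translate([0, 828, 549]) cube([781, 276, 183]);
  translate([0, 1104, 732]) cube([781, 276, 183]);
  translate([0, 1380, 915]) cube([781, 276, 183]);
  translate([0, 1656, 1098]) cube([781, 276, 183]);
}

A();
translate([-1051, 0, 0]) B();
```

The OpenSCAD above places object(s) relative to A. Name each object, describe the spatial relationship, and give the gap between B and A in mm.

The staircase's nearest face is 270 mm from the I-beam's −x face.

A is an I-beam. B is a staircase. The staircase is on the floor beside the I-beam on its −x side. The gap between the staircase and the I-beam is 270 mm.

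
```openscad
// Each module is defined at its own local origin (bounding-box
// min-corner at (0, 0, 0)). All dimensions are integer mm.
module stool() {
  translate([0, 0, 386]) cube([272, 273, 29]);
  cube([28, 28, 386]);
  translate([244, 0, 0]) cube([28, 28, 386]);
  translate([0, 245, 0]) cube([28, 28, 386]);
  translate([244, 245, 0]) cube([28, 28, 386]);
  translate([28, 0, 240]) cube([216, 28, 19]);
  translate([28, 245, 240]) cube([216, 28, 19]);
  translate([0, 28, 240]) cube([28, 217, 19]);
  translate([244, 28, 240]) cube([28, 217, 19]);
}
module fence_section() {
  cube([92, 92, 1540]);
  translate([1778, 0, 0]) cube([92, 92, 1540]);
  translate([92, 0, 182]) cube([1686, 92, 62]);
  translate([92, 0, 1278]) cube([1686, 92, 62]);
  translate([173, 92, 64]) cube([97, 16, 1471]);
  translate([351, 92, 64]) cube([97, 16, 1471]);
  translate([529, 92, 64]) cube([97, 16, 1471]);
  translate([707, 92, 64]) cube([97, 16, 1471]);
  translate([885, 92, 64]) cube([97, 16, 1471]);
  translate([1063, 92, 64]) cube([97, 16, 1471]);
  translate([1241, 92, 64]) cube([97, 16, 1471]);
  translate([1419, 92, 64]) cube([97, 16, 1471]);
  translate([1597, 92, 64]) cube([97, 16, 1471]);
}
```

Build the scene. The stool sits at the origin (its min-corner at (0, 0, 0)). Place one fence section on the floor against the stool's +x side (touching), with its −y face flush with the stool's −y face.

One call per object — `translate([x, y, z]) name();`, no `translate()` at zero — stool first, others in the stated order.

stool();
translate([272, 0, 0]) fence_section();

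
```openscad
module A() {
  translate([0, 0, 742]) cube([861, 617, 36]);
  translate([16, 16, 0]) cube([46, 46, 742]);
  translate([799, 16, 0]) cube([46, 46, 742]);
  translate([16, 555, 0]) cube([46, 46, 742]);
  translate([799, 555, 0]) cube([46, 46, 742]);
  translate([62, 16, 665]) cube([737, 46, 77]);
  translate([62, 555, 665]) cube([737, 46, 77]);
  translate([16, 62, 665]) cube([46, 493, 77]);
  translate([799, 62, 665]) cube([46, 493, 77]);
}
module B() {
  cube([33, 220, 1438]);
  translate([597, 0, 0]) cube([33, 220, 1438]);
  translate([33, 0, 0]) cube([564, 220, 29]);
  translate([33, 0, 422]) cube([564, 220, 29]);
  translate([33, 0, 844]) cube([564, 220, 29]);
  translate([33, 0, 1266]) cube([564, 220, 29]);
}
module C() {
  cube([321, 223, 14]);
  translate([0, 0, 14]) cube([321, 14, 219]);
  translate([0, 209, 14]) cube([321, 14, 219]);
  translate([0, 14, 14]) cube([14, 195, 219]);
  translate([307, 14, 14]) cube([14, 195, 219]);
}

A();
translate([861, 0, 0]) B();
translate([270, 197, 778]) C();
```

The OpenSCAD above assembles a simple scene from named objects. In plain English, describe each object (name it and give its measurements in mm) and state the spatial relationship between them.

A is a rectangular dining table. The top is 861×617×36 mm with its upper surface at z = 778 mm. It stands on four 46×46 mm square legs, each inset 16 mm from the nearest pair of top edges, running from the floor to the underside of the top. Four apron rails, 46 mm thick and 77 mm tall, run between adjacent legs with their top edges flush with the underside of the top and their outer faces flush with the legs' outer faces.

B is an open bookshelf. Two side panels, each 33 mm thick, 220 mm deep and 1438 mm tall, stand 630 mm apart (outside-to-outside). Between them sit 4 shelves, each 29 mm thick and 220 mm deep, spanning the full gap between the sides. The bottom shelf rests on the floor (its underside at z = 0) and the clear gap between one shelf's top and the next shelf's underside is 393 mm.

C is an open-topped rectangular box: outside dimensions 321×223×233 mm, with a uniform wall and base thickness of 14 mm. The base is a full 321×223 slab on the floor; four walls sit on top of the base. The front and back walls (the −y and +y sides) span the full width; the two side walls fit between them.

The bookshelf is against the table's +x side, with their −y faces flush. The open box is on top of the table, centred.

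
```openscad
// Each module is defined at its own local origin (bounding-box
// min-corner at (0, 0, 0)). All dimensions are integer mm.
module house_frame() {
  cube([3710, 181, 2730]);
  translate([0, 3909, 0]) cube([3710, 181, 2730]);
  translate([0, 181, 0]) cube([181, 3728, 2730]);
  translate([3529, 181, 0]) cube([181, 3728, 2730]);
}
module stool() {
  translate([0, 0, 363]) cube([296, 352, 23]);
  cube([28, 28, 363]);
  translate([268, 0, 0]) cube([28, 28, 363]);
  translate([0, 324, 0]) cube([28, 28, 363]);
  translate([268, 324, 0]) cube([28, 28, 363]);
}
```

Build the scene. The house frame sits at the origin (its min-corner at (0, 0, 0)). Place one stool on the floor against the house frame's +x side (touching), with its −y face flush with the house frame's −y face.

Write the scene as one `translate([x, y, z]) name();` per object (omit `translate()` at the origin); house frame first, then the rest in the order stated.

house_frame();
translate([3710, 0, 0]) stool();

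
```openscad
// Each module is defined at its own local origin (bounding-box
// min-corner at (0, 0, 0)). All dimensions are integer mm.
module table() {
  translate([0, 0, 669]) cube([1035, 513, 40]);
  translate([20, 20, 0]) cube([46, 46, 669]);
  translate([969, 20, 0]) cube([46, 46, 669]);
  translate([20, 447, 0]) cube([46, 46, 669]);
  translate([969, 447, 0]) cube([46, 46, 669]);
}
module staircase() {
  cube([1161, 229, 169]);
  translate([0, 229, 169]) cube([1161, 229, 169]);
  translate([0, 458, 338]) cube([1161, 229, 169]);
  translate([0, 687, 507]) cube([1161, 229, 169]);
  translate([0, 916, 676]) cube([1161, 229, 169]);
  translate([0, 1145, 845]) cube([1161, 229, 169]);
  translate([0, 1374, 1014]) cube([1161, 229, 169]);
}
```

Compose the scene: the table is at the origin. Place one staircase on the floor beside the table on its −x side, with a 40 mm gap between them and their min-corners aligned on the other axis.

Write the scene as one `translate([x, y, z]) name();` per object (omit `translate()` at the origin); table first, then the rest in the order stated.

table();
translate([-1201, 0, 0]) staircase();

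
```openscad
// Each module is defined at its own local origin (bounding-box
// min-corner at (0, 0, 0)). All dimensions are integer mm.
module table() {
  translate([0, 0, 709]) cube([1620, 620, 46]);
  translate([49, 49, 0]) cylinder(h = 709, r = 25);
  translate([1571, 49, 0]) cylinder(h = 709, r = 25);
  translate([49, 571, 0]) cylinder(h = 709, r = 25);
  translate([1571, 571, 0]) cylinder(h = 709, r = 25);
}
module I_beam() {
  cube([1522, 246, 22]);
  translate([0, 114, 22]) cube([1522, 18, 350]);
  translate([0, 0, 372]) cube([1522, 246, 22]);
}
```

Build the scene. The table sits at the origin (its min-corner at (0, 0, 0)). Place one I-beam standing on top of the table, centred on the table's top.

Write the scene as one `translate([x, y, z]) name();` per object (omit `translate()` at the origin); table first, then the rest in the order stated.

table();
translate([49, 187, 755]) I_beam();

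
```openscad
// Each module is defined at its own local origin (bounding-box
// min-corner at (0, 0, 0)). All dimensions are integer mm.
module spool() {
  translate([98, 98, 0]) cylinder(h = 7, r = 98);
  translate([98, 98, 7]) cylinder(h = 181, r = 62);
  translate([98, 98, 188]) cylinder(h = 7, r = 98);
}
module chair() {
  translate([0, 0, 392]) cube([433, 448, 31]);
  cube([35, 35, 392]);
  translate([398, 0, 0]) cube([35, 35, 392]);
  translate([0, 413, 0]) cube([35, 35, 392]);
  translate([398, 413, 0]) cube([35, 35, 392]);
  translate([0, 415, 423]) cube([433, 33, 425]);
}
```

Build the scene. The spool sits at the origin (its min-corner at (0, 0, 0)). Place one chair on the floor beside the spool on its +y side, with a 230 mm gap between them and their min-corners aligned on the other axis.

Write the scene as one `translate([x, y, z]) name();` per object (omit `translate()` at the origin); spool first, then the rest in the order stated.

spool();
translate([0, 426, 0]) chair();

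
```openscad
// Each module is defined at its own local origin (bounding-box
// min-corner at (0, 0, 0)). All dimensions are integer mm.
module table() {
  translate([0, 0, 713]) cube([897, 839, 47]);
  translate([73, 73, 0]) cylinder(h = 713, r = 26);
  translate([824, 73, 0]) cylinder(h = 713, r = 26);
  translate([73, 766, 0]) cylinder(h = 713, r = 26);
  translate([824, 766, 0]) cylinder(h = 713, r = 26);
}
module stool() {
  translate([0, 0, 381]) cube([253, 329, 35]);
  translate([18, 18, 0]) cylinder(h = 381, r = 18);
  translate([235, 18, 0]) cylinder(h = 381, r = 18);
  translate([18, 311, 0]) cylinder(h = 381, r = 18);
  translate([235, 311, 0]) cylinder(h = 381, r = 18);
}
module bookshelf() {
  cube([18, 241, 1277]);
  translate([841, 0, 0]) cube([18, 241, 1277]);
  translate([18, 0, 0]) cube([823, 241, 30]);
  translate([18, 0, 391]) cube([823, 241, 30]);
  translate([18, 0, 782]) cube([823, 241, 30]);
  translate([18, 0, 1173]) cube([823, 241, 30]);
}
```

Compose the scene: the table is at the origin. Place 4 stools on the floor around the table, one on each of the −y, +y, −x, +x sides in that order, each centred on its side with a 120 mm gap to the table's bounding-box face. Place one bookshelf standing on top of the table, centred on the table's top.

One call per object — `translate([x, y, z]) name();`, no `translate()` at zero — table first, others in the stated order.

table();
translate([322, -449, 0]) stool();
translate([322, 959, 0]) stool();
translate([-373, 255, 0]) stool();
translate([1017, 255, 0]) stool();
translate([19, 299, 760]) bookshelf();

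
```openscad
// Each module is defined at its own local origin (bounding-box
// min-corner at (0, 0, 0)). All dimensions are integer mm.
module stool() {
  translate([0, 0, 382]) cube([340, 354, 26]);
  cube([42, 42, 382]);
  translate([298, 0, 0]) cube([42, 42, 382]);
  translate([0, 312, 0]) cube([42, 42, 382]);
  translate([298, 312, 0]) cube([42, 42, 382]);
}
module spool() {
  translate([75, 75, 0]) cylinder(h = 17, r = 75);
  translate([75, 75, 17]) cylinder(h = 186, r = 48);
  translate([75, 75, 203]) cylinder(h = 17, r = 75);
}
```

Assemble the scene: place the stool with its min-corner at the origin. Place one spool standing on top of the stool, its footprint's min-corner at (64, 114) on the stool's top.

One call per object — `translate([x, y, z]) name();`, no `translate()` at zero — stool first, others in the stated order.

stool();
translate([64, 114, 408]) spool();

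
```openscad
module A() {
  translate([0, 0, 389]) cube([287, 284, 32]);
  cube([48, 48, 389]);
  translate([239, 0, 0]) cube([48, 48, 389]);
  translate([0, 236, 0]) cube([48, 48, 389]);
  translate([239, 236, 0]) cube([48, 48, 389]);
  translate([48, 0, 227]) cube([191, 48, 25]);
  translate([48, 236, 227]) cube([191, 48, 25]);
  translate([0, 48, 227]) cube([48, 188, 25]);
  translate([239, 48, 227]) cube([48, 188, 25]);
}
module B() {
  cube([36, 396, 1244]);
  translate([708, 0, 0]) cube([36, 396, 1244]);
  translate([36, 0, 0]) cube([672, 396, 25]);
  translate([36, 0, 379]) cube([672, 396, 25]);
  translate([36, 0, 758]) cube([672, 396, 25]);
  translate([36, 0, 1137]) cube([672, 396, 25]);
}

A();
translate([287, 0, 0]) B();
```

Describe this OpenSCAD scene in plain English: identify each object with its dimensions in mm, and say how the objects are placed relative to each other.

A is a four-legged stool. The seat is 287×284 mm, 32 mm thick, top at z = 421 mm. It stands on four square legs, each 48×48 mm in cross-section, from z = 0 to the seat underside, each flush with a corner of the seat. Four stretchers, 48 mm wide and 25 mm tall, connect adjacent legs with their undersides at z = 227 mm, each running between the inner faces of the legs it joins and aligned with the legs' outer faces on the other axis.

B is a bookshelf 744 mm wide overall, 396 mm deep and 1244 mm tall. The two sides are 36 mm thick vertical panels. 4 horizontal shelves of 25 mm thickness span between the inner faces of the sides; the lowest shelf sits on the floor and shelves are stacked with a clear vertical gap of 354 mm between each pair.

The bookshelf is against the stool's +x side, with their −y faces flush.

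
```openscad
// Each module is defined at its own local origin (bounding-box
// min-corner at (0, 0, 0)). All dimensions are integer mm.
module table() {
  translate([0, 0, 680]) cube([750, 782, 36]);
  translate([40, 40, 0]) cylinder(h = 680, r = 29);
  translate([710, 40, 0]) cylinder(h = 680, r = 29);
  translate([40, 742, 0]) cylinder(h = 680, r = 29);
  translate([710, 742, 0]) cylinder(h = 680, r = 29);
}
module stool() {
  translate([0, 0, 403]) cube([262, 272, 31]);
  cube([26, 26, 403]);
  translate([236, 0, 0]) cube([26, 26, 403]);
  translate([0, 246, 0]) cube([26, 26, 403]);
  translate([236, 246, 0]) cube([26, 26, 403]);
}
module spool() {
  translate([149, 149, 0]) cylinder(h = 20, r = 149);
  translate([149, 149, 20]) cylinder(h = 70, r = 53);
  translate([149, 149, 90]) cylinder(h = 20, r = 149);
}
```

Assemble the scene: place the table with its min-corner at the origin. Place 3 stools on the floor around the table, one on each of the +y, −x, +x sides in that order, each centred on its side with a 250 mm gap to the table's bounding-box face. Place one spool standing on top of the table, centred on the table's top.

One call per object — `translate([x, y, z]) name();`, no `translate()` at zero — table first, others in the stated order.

table();
translate([244, 1032, 0]) stool();
translate([-512, 255, 0]) stool();
translate([1000, 255, 0]) stool();
translate([226, 242, 716]) spool();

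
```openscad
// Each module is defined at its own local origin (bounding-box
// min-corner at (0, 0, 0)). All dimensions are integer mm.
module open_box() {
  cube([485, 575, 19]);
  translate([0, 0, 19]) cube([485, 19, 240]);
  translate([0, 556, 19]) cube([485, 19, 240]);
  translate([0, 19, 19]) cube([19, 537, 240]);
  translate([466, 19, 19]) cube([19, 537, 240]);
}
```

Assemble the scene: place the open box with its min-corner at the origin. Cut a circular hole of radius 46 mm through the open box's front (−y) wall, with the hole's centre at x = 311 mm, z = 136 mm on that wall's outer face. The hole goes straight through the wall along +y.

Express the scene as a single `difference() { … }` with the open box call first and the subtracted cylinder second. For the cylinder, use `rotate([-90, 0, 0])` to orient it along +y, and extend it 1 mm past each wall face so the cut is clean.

difference() {
  open_box();
  translate([311, -1, 136]) rotate([-90, 0, 0]) cylinder(h = 21, r = 46);
}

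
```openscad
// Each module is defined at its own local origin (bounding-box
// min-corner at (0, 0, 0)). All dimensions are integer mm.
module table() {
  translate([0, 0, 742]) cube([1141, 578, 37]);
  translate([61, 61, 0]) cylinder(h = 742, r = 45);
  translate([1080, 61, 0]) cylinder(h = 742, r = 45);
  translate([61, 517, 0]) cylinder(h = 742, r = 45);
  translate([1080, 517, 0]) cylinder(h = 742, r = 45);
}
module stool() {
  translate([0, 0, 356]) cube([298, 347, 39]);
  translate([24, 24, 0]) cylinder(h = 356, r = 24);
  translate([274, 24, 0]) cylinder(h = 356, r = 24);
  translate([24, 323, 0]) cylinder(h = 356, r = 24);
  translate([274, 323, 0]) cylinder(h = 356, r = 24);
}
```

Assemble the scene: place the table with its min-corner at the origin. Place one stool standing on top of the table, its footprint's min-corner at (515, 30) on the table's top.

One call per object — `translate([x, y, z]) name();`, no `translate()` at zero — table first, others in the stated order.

table();
translate([515, 30, 779]) stool();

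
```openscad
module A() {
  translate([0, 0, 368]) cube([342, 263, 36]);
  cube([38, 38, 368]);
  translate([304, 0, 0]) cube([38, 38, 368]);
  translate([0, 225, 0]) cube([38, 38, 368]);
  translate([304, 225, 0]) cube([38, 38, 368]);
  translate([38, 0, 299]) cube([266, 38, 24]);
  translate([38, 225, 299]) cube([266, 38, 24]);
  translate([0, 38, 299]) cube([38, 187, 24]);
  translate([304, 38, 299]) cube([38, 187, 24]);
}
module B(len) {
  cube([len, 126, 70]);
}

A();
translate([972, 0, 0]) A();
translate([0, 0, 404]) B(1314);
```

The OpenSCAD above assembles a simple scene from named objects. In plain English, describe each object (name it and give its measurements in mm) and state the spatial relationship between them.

A is a simple wooden stool: a rectangular seat 342 mm (x) by 263 mm (y), 36 mm thick, top face at z = 404 mm, on four square legs, each 38×38 mm in cross-section. The legs rest on z = 0, each flush with a corner of the seat. Four stretchers, 38 mm wide and 24 mm tall, connect adjacent legs with their undersides at z = 299 mm, each running between the inner faces of the legs it joins and aligned with the legs' outer faces on the other axis.

B is a rectangular beam 1314 mm long (x), 126 mm deep (y), 70 mm thick (z).

The beam spans the tops of two stools placed 630 mm apart, resting at z = 404 mm.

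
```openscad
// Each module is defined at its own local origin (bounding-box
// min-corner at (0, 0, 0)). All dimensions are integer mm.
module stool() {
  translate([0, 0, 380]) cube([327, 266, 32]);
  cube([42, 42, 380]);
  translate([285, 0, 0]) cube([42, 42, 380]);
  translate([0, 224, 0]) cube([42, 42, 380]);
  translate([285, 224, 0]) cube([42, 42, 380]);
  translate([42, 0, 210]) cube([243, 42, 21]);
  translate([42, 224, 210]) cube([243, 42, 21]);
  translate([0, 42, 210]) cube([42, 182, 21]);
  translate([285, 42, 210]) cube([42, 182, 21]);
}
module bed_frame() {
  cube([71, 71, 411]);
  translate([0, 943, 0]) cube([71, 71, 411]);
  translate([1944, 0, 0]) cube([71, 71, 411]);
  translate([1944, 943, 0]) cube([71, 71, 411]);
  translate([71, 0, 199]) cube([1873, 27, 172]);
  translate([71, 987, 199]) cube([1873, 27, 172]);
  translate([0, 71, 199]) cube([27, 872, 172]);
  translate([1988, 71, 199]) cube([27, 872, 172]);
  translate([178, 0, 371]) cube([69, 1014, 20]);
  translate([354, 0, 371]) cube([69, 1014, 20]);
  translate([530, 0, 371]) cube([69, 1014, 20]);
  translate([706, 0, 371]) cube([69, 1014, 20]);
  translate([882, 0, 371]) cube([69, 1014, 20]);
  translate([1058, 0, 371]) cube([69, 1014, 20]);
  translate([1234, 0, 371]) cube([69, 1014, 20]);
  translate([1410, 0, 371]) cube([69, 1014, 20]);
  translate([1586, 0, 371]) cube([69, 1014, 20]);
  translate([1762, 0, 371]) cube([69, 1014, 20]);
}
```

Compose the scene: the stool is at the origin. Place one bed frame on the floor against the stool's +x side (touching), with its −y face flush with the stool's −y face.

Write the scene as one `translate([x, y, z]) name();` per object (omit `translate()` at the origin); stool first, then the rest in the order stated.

stool();
translate([327, 0, 0]) bed_frame();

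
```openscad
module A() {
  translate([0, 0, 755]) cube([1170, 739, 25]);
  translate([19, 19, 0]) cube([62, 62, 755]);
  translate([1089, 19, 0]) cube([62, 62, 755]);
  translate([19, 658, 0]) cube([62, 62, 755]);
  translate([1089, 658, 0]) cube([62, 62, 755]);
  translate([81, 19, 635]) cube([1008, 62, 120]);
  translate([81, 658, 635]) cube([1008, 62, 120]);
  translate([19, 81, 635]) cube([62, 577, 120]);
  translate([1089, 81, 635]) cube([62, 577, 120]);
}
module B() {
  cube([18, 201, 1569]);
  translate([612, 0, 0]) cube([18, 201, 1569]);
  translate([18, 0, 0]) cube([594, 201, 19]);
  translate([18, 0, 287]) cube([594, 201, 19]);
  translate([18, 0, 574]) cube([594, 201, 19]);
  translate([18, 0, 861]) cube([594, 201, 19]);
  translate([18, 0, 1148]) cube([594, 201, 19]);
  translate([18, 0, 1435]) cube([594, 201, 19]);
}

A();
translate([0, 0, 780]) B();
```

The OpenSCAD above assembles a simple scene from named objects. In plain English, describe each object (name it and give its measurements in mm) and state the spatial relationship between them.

A is a rectangular dining table. The top is 1170×739×25 mm with its upper surface at z = 780 mm. It stands on four 62×62 mm square legs, each inset 19 mm from the nearest pair of top edges, running from the floor to the underside of the top. Four apron rails, 62 mm thick and 120 mm tall, run between adjacent legs with their top edges flush with the underside of the top and their outer faces flush with the legs' outer faces.

B is a bookshelf 630 mm wide overall, 201 mm deep and 1569 mm tall. The two sides are 18 mm thick vertical panels. 6 horizontal shelves of 19 mm thickness span between the inner faces of the sides; the lowest shelf sits on the floor and shelves are stacked with a clear vertical gap of 268 mm between each pair.

The bookshelf is on top of the table.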